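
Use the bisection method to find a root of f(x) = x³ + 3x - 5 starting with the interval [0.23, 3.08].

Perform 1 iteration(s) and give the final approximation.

f(x) = x³ + 3x - 5
Initial interval: [0.23, 3.08]

Iteration 1:
  c_1 = (0.230000 + 3.080000)/2 = 1.655000
  f(c_1) = f(1.655000) = 4.498086
  f(a) × f(c) < 0, new interval: [0.230000, 1.655000]

After 1 iteration(s), the approximation is c_1 = 1.655000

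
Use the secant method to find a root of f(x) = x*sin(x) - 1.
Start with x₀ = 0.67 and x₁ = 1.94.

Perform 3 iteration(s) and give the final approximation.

f(x) = x*sin(x) - 1
x₀ = 0.67, x₁ = 1.94

Secant formula: x_{n+1} = x_n - f(x_n)(x_n - x_{n-1})/(f(x_n) - f(x_{n-1}))

Iteration 1:
  f(0.670000) = -0.583939
  f(1.940000) = 0.809273
  x_2 = 1.940000 - 0.809273×(1.940000 - 0.670000)/(0.809273 - (-0.583939))
       = 1.202297
Iteration 2:
  f(1.940000) = 0.809273
  f(1.202297) = 0.121586
  x_3 = 1.202297 - 0.121586×(1.202297 - 1.940000)/(0.121586 - 0.809273)
       = 1.071868
Iteration 3:
  f(1.202297) = 0.121586
  f(1.071868) = -0.058797
  x_4 = 1.071868 - (-0.058797)×(1.071868 - 1.202297)/(-0.058797 - 0.121586)
       = 1.114382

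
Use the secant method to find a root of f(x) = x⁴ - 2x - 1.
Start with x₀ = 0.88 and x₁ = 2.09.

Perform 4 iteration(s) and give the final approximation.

f(x) = x⁴ - 2x - 1
x₀ = 0.88, x₁ = 2.09

Secant formula: x_{n+1} = x_n - f(x_n)(x_n - x_{n-1})/(f(x_n) - f(x_{n-1}))

Iteration 1:
  f(0.880000) = -2.160305
  f(2.090000) = 13.900298
  x_2 = 2.090000 - 13.900298×(2.090000 - 0.880000)/(13.900298 - (-2.160305))
       = 1.042757
Iteration 2:
  f(2.090000) = 13.900298
  f(1.042757) = -1.903202
  x_3 = 1.042757 - (-1.903202)×(1.042757 - 2.090000)/(-1.903202 - 13.900298)
       = 1.168875
Iteration 3:
  f(1.042757) = -1.903202
  f(1.168875) = -1.471059
  x_4 = 1.168875 - (-1.471059)×(1.168875 - 1.042757)/(-1.471059 - (-1.903202))
       = 1.598196
Iteration 4:
  f(1.168875) = -1.471059
  f(1.598196) = 2.327694
  x_5 = 1.598196 - 2.327694×(1.598196 - 1.168875)/(2.327694 - (-1.471059))
       = 1.335129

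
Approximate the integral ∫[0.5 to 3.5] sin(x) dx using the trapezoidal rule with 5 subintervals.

f(x) = sin(x)
a = 0.5, b = 3.5, n = 5
h = (b - a)/n = 0.600000

Trapezoidal rule: (h/2)[f(x₀) + 2f(x₁) + 2f(x₂) + ... + f(xₙ)]

x_0 = 0.5000, f(x_0) = 0.479426, coefficient = 1
x_1 = 1.1000, f(x_1) = 0.891207, coefficient = 2
x_2 = 1.7000, f(x_2) = 0.991665, coefficient = 2
x_3 = 2.3000, f(x_3) = 0.745705, coefficient = 2
x_4 = 2.9000, f(x_4) = 0.239249, coefficient = 2
x_5 = 3.5000, f(x_5) = -0.350783, coefficient = 1

I ≈ (0.600000/2) × 5.864296 = 1.759289
Exact value: 1.814039
Error: 0.054751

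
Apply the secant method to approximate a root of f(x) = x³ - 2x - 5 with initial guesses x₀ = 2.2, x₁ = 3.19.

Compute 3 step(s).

f(x) = x³ - 2x - 5
x₀ = 2.2, x₁ = 3.19

Secant formula: x_{n+1} = x_n - f(x_n)(x_n - x_{n-1})/(f(x_n) - f(x_{n-1}))

Iteration 1:
  f(2.200000) = 1.248000
  f(3.190000) = 21.081759
  x_2 = 3.190000 - 21.081759×(3.190000 - 2.200000)/(21.081759 - 1.248000)
       = 2.137706
Iteration 2:
  f(3.190000) = 21.081759
  f(2.137706) = 0.493451
  x_3 = 2.137706 - 0.493451×(2.137706 - 3.190000)/(0.493451 - 21.081759)
       = 2.112485
Iteration 3:
  f(2.137706) = 0.493451
  f(2.112485) = 0.202194
  x_4 = 2.112485 - 0.202194×(2.112485 - 2.137706)/(0.202194 - 0.493451)
       = 2.094977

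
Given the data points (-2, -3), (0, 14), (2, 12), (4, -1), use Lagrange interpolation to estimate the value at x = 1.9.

Lagrange interpolation formula:
P(x) = Σ yᵢ × Lᵢ(x)
where Lᵢ(x) = Π_{j≠i} (x - xⱼ)/(xᵢ - xⱼ)

L_0(1.9) = (1.9 - 0)/(-2 - 0) × (1.9 - 2)/(-2 - 2) × (1.9 - 4)/(-2 - 4) = -0.008313
L_1(1.9) = (1.9 - (-2))/(0 - (-2)) × (1.9 - 2)/(0 - 2) × (1.9 - 4)/(0 - 4) = 0.051188
L_2(1.9) = (1.9 - (-2))/(2 - (-2)) × (1.9 - 0)/(2 - 0) × (1.9 - 4)/(2 - 4) = 0.972562
L_3(1.9) = (1.9 - (-2))/(4 - (-2)) × (1.9 - 0)/(4 - 0) × (1.9 - 2)/(4 - 2) = -0.015438

P(1.9) = (-3)×L_0(1.9) + 14×L_1(1.9) + 12×L_2(1.9) + (-1)×L_3(1.9)
P(1.9) = 12.427750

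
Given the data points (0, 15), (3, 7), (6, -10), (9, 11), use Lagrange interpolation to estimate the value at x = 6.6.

Lagrange interpolation formula:
P(x) = Σ yᵢ × Lᵢ(x)
where Lᵢ(x) = Π_{j≠i} (x - xⱼ)/(xᵢ - xⱼ)

L_0(6.6) = (6.6 - 3)/(0 - 3) × (6.6 - 6)/(0 - 6) × (6.6 - 9)/(0 - 9) = 0.032000
L_1(6.6) = (6.6 - 0)/(3 - 0) × (6.6 - 6)/(3 - 6) × (6.6 - 9)/(3 - 9) = -0.176000
L_2(6.6) = (6.6 - 0)/(6 - 0) × (6.6 - 3)/(6 - 3) × (6.6 - 9)/(6 - 9) = 1.056000
L_3(6.6) = (6.6 - 0)/(9 - 0) × (6.6 - 3)/(9 - 3) × (6.6 - 6)/(9 - 6) = 0.088000

P(6.6) = 15×L_0(6.6) + 7×L_1(6.6) + (-10)×L_2(6.6) + 11×L_3(6.6)
P(6.6) = -10.344000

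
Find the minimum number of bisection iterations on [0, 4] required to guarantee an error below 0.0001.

We need (b-a)/2^n ≤ 0.0001
(4 - 0)/2^n ≤ 0.0001
4/2^n ≤ 0.0001
2^n ≥ 40000
n ≥ log₂(40000) = 15.29
n ≥ 16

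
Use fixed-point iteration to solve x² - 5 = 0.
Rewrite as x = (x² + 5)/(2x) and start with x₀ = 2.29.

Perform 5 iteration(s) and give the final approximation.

Equation: x² - 5 = 0
Fixed-point form: x = (x² + 5)/(2x)
x₀ = 2.29

x_1 = g(2.290000) = 2.236703
x_2 = g(2.236703) = 2.236068
x_3 = g(2.236068) = 2.236068
x_4 = g(2.236068) = 2.236068
x_5 = g(2.236068) = 2.236068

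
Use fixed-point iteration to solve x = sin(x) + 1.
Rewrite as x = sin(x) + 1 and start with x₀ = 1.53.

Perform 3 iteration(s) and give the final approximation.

Equation: x = sin(x) + 1
Fixed-point form: x = sin(x) + 1
x₀ = 1.53

x_1 = g(1.530000) = 1.999168
x_2 = g(1.999168) = 1.909643
x_3 = g(1.909643) = 1.943139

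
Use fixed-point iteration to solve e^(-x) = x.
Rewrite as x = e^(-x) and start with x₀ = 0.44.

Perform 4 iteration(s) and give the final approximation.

Equation: e^(-x) = x
Fixed-point form: x = e^(-x)
x₀ = 0.44

x_1 = g(0.440000) = 0.644036
x_2 = g(0.644036) = 0.525168
x_3 = g(0.525168) = 0.591456
x_4 = g(0.591456) = 0.553521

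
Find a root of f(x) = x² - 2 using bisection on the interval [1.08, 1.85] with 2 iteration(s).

f(x) = x² - 2
Initial interval: [1.08, 1.85]

Iteration 1:
  c_1 = (1.080000 + 1.850000)/2 = 1.465000
  f(c_1) = f(1.465000) = 0.146225
  f(a) × f(c) < 0, new interval: [1.080000, 1.465000]
Iteration 2:
  c_2 = (1.080000 + 1.465000)/2 = 1.272500
  f(c_2) = f(1.272500) = -0.380744
  f(a) × f(c) ≥ 0, new interval: [1.272500, 1.465000]

After 2 iteration(s), the approximation is c_2 = 1.272500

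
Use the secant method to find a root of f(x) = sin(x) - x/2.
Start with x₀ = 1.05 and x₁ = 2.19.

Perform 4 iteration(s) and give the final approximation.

f(x) = sin(x) - x/2
x₀ = 1.05, x₁ = 2.19

Secant formula: x_{n+1} = x_n - f(x_n)(x_n - x_{n-1})/(f(x_n) - f(x_{n-1}))

Iteration 1:
  f(1.050000) = 0.342423
  f(2.190000) = -0.280659
  x_2 = 2.190000 - (-0.280659)×(2.190000 - 1.050000)/(-0.280659 - 0.342423)
       = 1.676502
Iteration 2:
  f(2.190000) = -0.280659
  f(1.676502) = 0.156167
  x_3 = 1.676502 - 0.156167×(1.676502 - 2.190000)/(0.156167 - (-0.280659))
       = 1.860080
Iteration 3:
  f(1.676502) = 0.156167
  f(1.860080) = 0.028409
  x_4 = 1.860080 - 0.028409×(1.860080 - 1.676502)/(0.028409 - 0.156167)
       = 1.900900
Iteration 4:
  f(1.860080) = 0.028409
  f(1.900900) = -0.004442
  x_5 = 1.900900 - (-0.004442)×(1.900900 - 1.860080)/(-0.004442 - 0.028409)
       = 1.895381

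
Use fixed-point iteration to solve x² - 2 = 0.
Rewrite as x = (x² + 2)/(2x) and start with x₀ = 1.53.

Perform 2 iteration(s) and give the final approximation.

Equation: x² - 2 = 0
Fixed-point form: x = (x² + 2)/(2x)
x₀ = 1.53

x_1 = g(1.530000) = 1.418595
x_2 = g(1.418595) = 1.414220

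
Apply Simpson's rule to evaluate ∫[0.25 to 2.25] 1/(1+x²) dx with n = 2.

f(x) = 1/(1+x²)
a = 0.25, b = 2.25, n = 2
h = (b - a)/n = 1.000000

Simpson's rule: (h/3)[f(x₀) + 4f(x₁) + 2f(x₂) + ... + f(xₙ)]

x_0 = 0.2500, f(x_0) = 0.941176, coefficient = 1
x_1 = 1.2500, f(x_1) = 0.390244, coefficient = 4
x_2 = 2.2500, f(x_2) = 0.164948, coefficient = 1

I ≈ (1.000000/3) × 2.667101 = 0.889034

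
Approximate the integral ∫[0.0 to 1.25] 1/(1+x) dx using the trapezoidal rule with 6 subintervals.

f(x) = 1/(1+x)
a = 0.0, b = 1.25, n = 6
h = (b - a)/n = 0.208333

Trapezoidal rule: (h/2)[f(x₀) + 2f(x₁) + 2f(x₂) + ... + f(xₙ)]

x_0 = 0.0000, f(x_0) = 1.000000, coefficient = 1
x_1 = 0.2083, f(x_1) = 0.827586, coefficient = 2
x_2 = 0.4167, f(x_2) = 0.705882, coefficient = 2
x_3 = 0.6250, f(x_3) = 0.615385, coefficient = 2
x_4 = 0.8333, f(x_4) = 0.545455, coefficient = 2
x_5 = 1.0417, f(x_5) = 0.489796, coefficient = 2
x_6 = 1.2500, f(x_6) = 0.444444, coefficient = 1

I ≈ (0.208333/2) × 7.812652 = 0.813818
Exact value: 0.810930
Error: 0.002888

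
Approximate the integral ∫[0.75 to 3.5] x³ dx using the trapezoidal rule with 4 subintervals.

f(x) = x³
a = 0.75, b = 3.5, n = 4
h = (b - a)/n = 0.687500

Trapezoidal rule: (h/2)[f(x₀) + 2f(x₁) + 2f(x₂) + ... + f(xₙ)]

x_0 = 0.7500, f(x_0) = 0.421875, coefficient = 1
x_1 = 1.4375, f(x_1) = 2.970459, coefficient = 2
x_2 = 2.1250, f(x_2) = 9.595703, coefficient = 2
x_3 = 2.8125, f(x_3) = 22.247314, coefficient = 2
x_4 = 3.5000, f(x_4) = 42.875000, coefficient = 1

I ≈ (0.687500/2) × 112.923828 = 38.817566
Exact value: 37.436523
Error: 1.381042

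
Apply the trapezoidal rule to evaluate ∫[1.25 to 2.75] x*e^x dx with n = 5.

f(x) = x*e^x
a = 1.25, b = 2.75, n = 5
h = (b - a)/n = 0.300000

Trapezoidal rule: (h/2)[f(x₀) + 2f(x₁) + 2f(x₂) + ... + f(xₙ)]

x_0 = 1.2500, f(x_0) = 4.362929, coefficient = 1
x_1 = 1.5500, f(x_1) = 7.302779, coefficient = 2
x_2 = 1.8500, f(x_2) = 11.765666, coefficient = 2
x_3 = 2.1500, f(x_3) = 18.457446, coefficient = 2
x_4 = 2.4500, f(x_4) = 28.391449, coefficient = 2
x_5 = 2.7500, f(x_5) = 43.017238, coefficient = 1

I ≈ (0.300000/2) × 179.214846 = 26.882227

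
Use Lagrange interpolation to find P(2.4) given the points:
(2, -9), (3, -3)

Lagrange interpolation formula:
P(x) = Σ yᵢ × Lᵢ(x)
where Lᵢ(x) = Π_{j≠i} (x - xⱼ)/(xᵢ - xⱼ)

L_0(2.4) = (2.4 - 3)/(2 - 3) = 0.600000
L_1(2.4) = (2.4 - 2)/(3 - 2) = 0.400000

P(2.4) = (-9)×L_0(2.4) + (-3)×L_1(2.4)
P(2.4) = -6.600000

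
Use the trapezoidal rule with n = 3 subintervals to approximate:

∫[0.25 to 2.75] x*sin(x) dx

f(x) = x*sin(x)
a = 0.25, b = 2.75, n = 3
h = (b - a)/n = 0.833333

Trapezoidal rule: (h/2)[f(x₀) + 2f(x₁) + 2f(x₂) + ... + f(xₙ)]

x_0 = 0.2500, f(x_0) = 0.061851, coefficient = 1
x_1 = 1.0833, f(x_1) = 0.957151, coefficient = 2
x_2 = 1.9167, f(x_2) = 1.803163, coefficient = 2
x_3 = 2.7500, f(x_3) = 1.049568, coefficient = 1

I ≈ (0.833333/2) × 6.632047 = 2.763353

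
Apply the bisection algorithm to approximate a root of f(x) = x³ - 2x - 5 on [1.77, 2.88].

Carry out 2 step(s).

f(x) = x³ - 2x - 5
Initial interval: [1.77, 2.88]

Iteration 1:
  c_1 = (1.770000 + 2.880000)/2 = 2.325000
  f(c_1) = f(2.325000) = 2.918078
  f(a) × f(c) < 0, new interval: [1.770000, 2.325000]
Iteration 2:
  c_2 = (1.770000 + 2.325000)/2 = 2.047500
  f(c_2) = f(2.047500) = -0.511355
  f(a) × f(c) ≥ 0, new interval: [2.047500, 2.325000]

After 2 iteration(s), the approximation is c_2 = 2.047500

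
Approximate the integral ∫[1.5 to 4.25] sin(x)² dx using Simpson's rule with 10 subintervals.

f(x) = sin(x)²
a = 1.5, b = 4.25, n = 10
h = (b - a)/n = 0.275000

Simpson's rule: (h/3)[f(x₀) + 4f(x₁) + 2f(x₂) + ... + f(xₙ)]

x_0 = 1.5000, f(x_0) = 0.994996, coefficient = 1
x_1 = 1.7750, f(x_1) = 0.958877, coefficient = 4
x_2 = 2.0500, f(x_2) = 0.787412, coefficient = 2
x_3 = 2.3250, f(x_3) = 0.531174, coefficient = 4
x_4 = 2.6000, f(x_4) = 0.265742, coefficient = 2
x_5 = 2.8750, f(x_5) = 0.069404, coefficient = 4
x_6 = 3.1500, f(x_6) = 0.000071, coefficient = 2
x_7 = 3.4250, f(x_7) = 0.078192, coefficient = 4
x_8 = 3.7000, f(x_8) = 0.280726, coefficient = 2
x_9 = 3.9750, f(x_9) = 0.547935, coefficient = 4
x_10 = 4.2500, f(x_10) = 0.801006, coefficient = 1

I ≈ (0.275000/3) × 13.206235 = 1.210572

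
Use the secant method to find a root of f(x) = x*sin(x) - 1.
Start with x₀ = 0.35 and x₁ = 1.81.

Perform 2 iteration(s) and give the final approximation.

f(x) = x*sin(x) - 1
x₀ = 0.35, x₁ = 1.81

Secant formula: x_{n+1} = x_n - f(x_n)(x_n - x_{n-1})/(f(x_n) - f(x_{n-1}))

Iteration 1:
  f(0.350000) = -0.879986
  f(1.810000) = 0.758464
  x_2 = 1.810000 - 0.758464×(1.810000 - 0.350000)/(0.758464 - (-0.879986))
       = 1.134143
Iteration 2:
  f(1.810000) = 0.758464
  f(1.134143) = 0.027729
  x_3 = 1.134143 - 0.027729×(1.134143 - 1.810000)/(0.027729 - 0.758464)
       = 1.108497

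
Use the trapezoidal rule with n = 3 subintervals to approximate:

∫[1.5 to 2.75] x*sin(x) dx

f(x) = x*sin(x)
a = 1.5, b = 2.75, n = 3
h = (b - a)/n = 0.416667

Trapezoidal rule: (h/2)[f(x₀) + 2f(x₁) + 2f(x₂) + ... + f(xₙ)]

x_0 = 1.5000, f(x_0) = 1.496242, coefficient = 1
x_1 = 1.9167, f(x_1) = 1.803163, coefficient = 2
x_2 = 2.3333, f(x_2) = 1.687200, coefficient = 2
x_3 = 2.7500, f(x_3) = 1.049568, coefficient = 1

I ≈ (0.416667/2) × 9.526537 = 1.984695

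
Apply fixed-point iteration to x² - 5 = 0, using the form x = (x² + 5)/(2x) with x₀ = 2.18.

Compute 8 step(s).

Equation: x² - 5 = 0
Fixed-point form: x = (x² + 5)/(2x)
x₀ = 2.18

x_1 = g(2.180000) = 2.236789
x_2 = g(2.236789) = 2.236068
x_3 = g(2.236068) = 2.236068
x_4 = g(2.236068) = 2.236068
x_5 = g(2.236068) = 2.236068
x_6 = g(2.236068) = 2.236068
x_7 = g(2.236068) = 2.236068
x_8 = g(2.236068) = 2.236068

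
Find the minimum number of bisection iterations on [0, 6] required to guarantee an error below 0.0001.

We need (b-a)/2^n ≤ 0.0001
(6 - 0)/2^n ≤ 0.0001
6/2^n ≤ 0.0001
2^n ≥ 60000
n ≥ log₂(60000) = 15.87
n ≥ 16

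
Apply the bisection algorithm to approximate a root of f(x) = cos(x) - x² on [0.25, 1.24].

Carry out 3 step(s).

f(x) = cos(x) - x²
Initial interval: [0.25, 1.24]

Iteration 1:
  c_1 = (0.250000 + 1.240000)/2 = 0.745000
  f(c_1) = f(0.745000) = 0.180063
  f(a) × f(c) ≥ 0, new interval: [0.745000, 1.240000]
Iteration 2:
  c_2 = (0.745000 + 1.240000)/2 = 0.992500
  f(c_2) = f(0.992500) = -0.438458
  f(a) × f(c) < 0, new interval: [0.745000, 0.992500]
Iteration 3:
  c_3 = (0.745000 + 0.992500)/2 = 0.868750
  f(c_3) = f(0.868750) = -0.108945
  f(a) × f(c) < 0, new interval: [0.745000, 0.868750]

After 3 iteration(s), the approximation is c_3 = 0.868750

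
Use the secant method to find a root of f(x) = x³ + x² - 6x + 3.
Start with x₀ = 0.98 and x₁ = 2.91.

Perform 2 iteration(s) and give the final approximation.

f(x) = x³ + x² - 6x + 3
x₀ = 0.98, x₁ = 2.91

Secant formula: x_{n+1} = x_n - f(x_n)(x_n - x_{n-1})/(f(x_n) - f(x_{n-1}))

Iteration 1:
  f(0.980000) = -0.978408
  f(2.910000) = 18.650271
  x_2 = 2.910000 - 18.650271×(2.910000 - 0.980000)/(18.650271 - (-0.978408))
       = 1.076202
Iteration 2:
  f(2.910000) = 18.650271
  f(1.076202) = -1.052533
  x_3 = 1.076202 - (-1.052533)×(1.076202 - 2.910000)/(-1.052533 - 18.650271)
       = 1.174165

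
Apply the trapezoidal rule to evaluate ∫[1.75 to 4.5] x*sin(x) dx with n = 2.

f(x) = x*sin(x)
a = 1.75, b = 4.5, n = 2
h = (b - a)/n = 1.375000

Trapezoidal rule: (h/2)[f(x₀) + 2f(x₁) + 2f(x₂) + ... + f(xₙ)]

x_0 = 1.7500, f(x_0) = 1.721975, coefficient = 1
x_1 = 3.1250, f(x_1) = 0.051850, coefficient = 2
x_2 = 4.5000, f(x_2) = -4.398886, coefficient = 1

I ≈ (1.375000/2) × -2.573211 = -1.769082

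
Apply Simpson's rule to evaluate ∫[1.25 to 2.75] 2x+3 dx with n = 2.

f(x) = 2x+3
a = 1.25, b = 2.75, n = 2
h = (b - a)/n = 0.750000

Simpson's rule: (h/3)[f(x₀) + 4f(x₁) + 2f(x₂) + ... + f(xₙ)]

x_0 = 1.2500, f(x_0) = 5.500000, coefficient = 1
x_1 = 2.0000, f(x_1) = 7.000000, coefficient = 4
x_2 = 2.7500, f(x_2) = 8.500000, coefficient = 1

I ≈ (0.750000/3) × 42.000000 = 10.500000
Exact value: 10.500000
Error: 0.000000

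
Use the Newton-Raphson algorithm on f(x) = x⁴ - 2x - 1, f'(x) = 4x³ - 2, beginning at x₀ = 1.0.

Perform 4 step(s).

f(x) = x⁴ - 2x - 1
f'(x) = 4x³ - 2
x₀ = 1.0

Newton-Raphson formula: x_{n+1} = x_n - f(x_n)/f'(x_n)

Iteration 1:
  f(1.000000) = -2.000000
  f'(1.000000) = 2.000000
  x_1 = 1.000000 - (-2.000000)/2.000000 = 2.000000
Iteration 2:
  f(2.000000) = 11.000000
  f'(2.000000) = 30.000000
  x_2 = 2.000000 - 11.000000/30.000000 = 1.633333
Iteration 3:
  f(1.633333) = 2.850372
  f'(1.633333) = 15.429481
  x_3 = 1.633333 - 2.850372/15.429481 = 1.448598
Iteration 4:
  f(1.448598) = 0.506238
  f'(1.448598) = 10.159160
  x_4 = 1.448598 - 0.506238/10.159160 = 1.398767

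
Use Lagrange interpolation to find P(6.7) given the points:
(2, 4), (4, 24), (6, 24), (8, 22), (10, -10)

Lagrange interpolation formula:
P(x) = Σ yᵢ × Lᵢ(x)
where Lᵢ(x) = Π_{j≠i} (x - xⱼ)/(xᵢ - xⱼ)

L_0(6.7) = (6.7 - 4)/(2 - 4) × (6.7 - 6)/(2 - 6) × (6.7 - 8)/(2 - 8) × (6.7 - 10)/(2 - 10) = 0.021115
L_1(6.7) = (6.7 - 2)/(4 - 2) × (6.7 - 6)/(4 - 6) × (6.7 - 8)/(4 - 8) × (6.7 - 10)/(4 - 10) = -0.147022
L_2(6.7) = (6.7 - 2)/(6 - 2) × (6.7 - 4)/(6 - 4) × (6.7 - 8)/(6 - 8) × (6.7 - 10)/(6 - 10) = 0.850627
L_3(6.7) = (6.7 - 2)/(8 - 2) × (6.7 - 4)/(8 - 4) × (6.7 - 6)/(8 - 6) × (6.7 - 10)/(8 - 10) = 0.305353
L_4(6.7) = (6.7 - 2)/(10 - 2) × (6.7 - 4)/(10 - 4) × (6.7 - 6)/(10 - 6) × (6.7 - 8)/(10 - 8) = -0.030073

P(6.7) = 4×L_0(6.7) + 24×L_1(6.7) + 24×L_2(6.7) + 22×L_3(6.7) + (-10)×L_4(6.7)
P(6.7) = 23.989467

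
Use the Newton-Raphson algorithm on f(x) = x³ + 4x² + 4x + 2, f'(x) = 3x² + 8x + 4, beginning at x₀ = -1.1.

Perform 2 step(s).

f(x) = x³ + 4x² + 4x + 2
f'(x) = 3x² + 8x + 4
x₀ = -1.1

Newton-Raphson formula: x_{n+1} = x_n - f(x_n)/f'(x_n)

Iteration 1:
  f(-1.100000) = 1.109000
  f'(-1.100000) = -1.170000
  x_1 = -1.100000 - 1.109000/(-1.170000) = -0.152137
Iteration 2:
  f(-0.152137) = 1.480514
  f'(-0.152137) = 2.852343
  x_2 = -0.152137 - 1.480514/2.852343 = -0.671189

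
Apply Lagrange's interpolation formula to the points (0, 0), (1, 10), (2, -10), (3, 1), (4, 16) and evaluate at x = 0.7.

Lagrange interpolation formula:
P(x) = Σ yᵢ × Lᵢ(x)
where Lᵢ(x) = Π_{j≠i} (x - xⱼ)/(xᵢ - xⱼ)

L_0(0.7) = (0.7 - 1)/(0 - 1) × (0.7 - 2)/(0 - 2) × (0.7 - 3)/(0 - 3) × (0.7 - 4)/(0 - 4) = 0.123338
L_1(0.7) = (0.7 - 0)/(1 - 0) × (0.7 - 2)/(1 - 2) × (0.7 - 3)/(1 - 3) × (0.7 - 4)/(1 - 4) = 1.151150
L_2(0.7) = (0.7 - 0)/(2 - 0) × (0.7 - 1)/(2 - 1) × (0.7 - 3)/(2 - 3) × (0.7 - 4)/(2 - 4) = -0.398475
L_3(0.7) = (0.7 - 0)/(3 - 0) × (0.7 - 1)/(3 - 1) × (0.7 - 2)/(3 - 2) × (0.7 - 4)/(3 - 4) = 0.150150
L_4(0.7) = (0.7 - 0)/(4 - 0) × (0.7 - 1)/(4 - 1) × (0.7 - 2)/(4 - 2) × (0.7 - 3)/(4 - 3) = -0.026163

P(0.7) = 0×L_0(0.7) + 10×L_1(0.7) + (-10)×L_2(0.7) + 1×L_3(0.7) + 16×L_4(0.7)
P(0.7) = 15.227800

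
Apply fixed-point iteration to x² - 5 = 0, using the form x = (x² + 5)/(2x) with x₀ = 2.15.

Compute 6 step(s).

Equation: x² - 5 = 0
Fixed-point form: x = (x² + 5)/(2x)
x₀ = 2.15

x_1 = g(2.150000) = 2.237791
x_2 = g(2.237791) = 2.236069
x_3 = g(2.236069) = 2.236068
x_4 = g(2.236068) = 2.236068
x_5 = g(2.236068) = 2.236068
x_6 = g(2.236068) = 2.236068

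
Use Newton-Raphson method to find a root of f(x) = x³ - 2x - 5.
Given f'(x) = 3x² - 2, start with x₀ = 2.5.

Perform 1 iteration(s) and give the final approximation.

f(x) = x³ - 2x - 5
f'(x) = 3x² - 2
x₀ = 2.5

Newton-Raphson formula: x_{n+1} = x_n - f(x_n)/f'(x_n)

Iteration 1:
  f(2.500000) = 5.625000
  f'(2.500000) = 16.750000
  x_1 = 2.500000 - 5.625000/16.750000 = 2.164179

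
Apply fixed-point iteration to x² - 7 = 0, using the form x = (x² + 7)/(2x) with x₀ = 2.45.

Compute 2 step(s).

Equation: x² - 7 = 0
Fixed-point form: x = (x² + 7)/(2x)
x₀ = 2.45

x_1 = g(2.450000) = 2.653571
x_2 = g(2.653571) = 2.645763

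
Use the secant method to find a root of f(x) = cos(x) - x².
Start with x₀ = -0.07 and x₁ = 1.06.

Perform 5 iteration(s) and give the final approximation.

f(x) = cos(x) - x²
x₀ = -0.07, x₁ = 1.06

Secant formula: x_{n+1} = x_n - f(x_n)(x_n - x_{n-1})/(f(x_n) - f(x_{n-1}))

Iteration 1:
  f(-0.070000) = 0.992651
  f(1.060000) = -0.634728
  x_2 = 1.060000 - (-0.634728)×(1.060000 - (-0.070000))/(-0.634728 - 0.992651)
       = 0.619265
Iteration 2:
  f(1.060000) = -0.634728
  f(0.619265) = 0.430816
  x_3 = 0.619265 - 0.430816×(0.619265 - 1.060000)/(0.430816 - (-0.634728))
       = 0.797461
Iteration 3:
  f(0.619265) = 0.430816
  f(0.797461) = 0.062582
  x_4 = 0.797461 - 0.062582×(0.797461 - 0.619265)/(0.062582 - 0.430816)
       = 0.827746
Iteration 4:
  f(0.797461) = 0.062582
  f(0.827746) = -0.008625
  x_5 = 0.827746 - (-0.008625)×(0.827746 - 0.797461)/(-0.008625 - 0.062582)
       = 0.824077
Iteration 5:
  f(0.827746) = -0.008625
  f(0.824077) = 0.000131
  x_6 = 0.824077 - 0.000131×(0.824077 - 0.827746)/(0.000131 - (-0.008625))
       = 0.824132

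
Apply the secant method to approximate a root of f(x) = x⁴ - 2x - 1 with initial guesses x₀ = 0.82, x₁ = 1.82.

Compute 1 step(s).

f(x) = x⁴ - 2x - 1
x₀ = 0.82, x₁ = 1.82

Secant formula: x_{n+1} = x_n - f(x_n)(x_n - x_{n-1})/(f(x_n) - f(x_{n-1}))

Iteration 1:
  f(0.820000) = -2.187878
  f(1.820000) = 6.331994
  x_2 = 1.820000 - 6.331994×(1.820000 - 0.820000)/(6.331994 - (-2.187878))
       = 1.076797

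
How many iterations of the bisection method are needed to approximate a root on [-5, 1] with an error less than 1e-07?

We need (b-a)/2^n ≤ 1e-07
(1 - (-5))/2^n ≤ 1e-07
6/2^n ≤ 1e-07
2^n ≥ 60000000
n ≥ log₂(60000000) = 25.84
n ≥ 26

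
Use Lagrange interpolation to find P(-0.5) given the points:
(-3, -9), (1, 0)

Lagrange interpolation formula:
P(x) = Σ yᵢ × Lᵢ(x)
where Lᵢ(x) = Π_{j≠i} (x - xⱼ)/(xᵢ - xⱼ)

L_0(-0.5) = (-0.5 - 1)/(-3 - 1) = 0.375000
L_1(-0.5) = (-0.5 - (-3))/(1 - (-3)) = 0.625000

P(-0.5) = (-9)×L_0(-0.5) + 0×L_1(-0.5)
P(-0.5) = -3.375000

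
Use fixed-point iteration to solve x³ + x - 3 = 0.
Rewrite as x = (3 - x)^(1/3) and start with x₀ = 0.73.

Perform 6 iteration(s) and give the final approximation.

Equation: x³ + x - 3 = 0
Fixed-point form: x = (3 - x)^(1/3)
x₀ = 0.73

x_1 = g(0.730000) = 1.314242
x_2 = g(1.314242) = 1.190141
x_3 = g(1.190141) = 1.218657
x_4 = g(1.218657) = 1.212223
x_5 = g(1.212223) = 1.213681
x_6 = g(1.213681) = 1.213351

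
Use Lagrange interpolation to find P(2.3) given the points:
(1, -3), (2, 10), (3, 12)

Lagrange interpolation formula:
P(x) = Σ yᵢ × Lᵢ(x)
where Lᵢ(x) = Π_{j≠i} (x - xⱼ)/(xᵢ - xⱼ)

L_0(2.3) = (2.3 - 2)/(1 - 2) × (2.3 - 3)/(1 - 3) = -0.105000
L_1(2.3) = (2.3 - 1)/(2 - 1) × (2.3 - 3)/(2 - 3) = 0.910000
L_2(2.3) = (2.3 - 1)/(3 - 1) × (2.3 - 2)/(3 - 2) = 0.195000

P(2.3) = (-3)×L_0(2.3) + 10×L_1(2.3) + 12×L_2(2.3)
P(2.3) = 11.755000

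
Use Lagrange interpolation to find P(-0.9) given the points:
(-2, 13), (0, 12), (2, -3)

Lagrange interpolation formula:
P(x) = Σ yᵢ × Lᵢ(x)
where Lᵢ(x) = Π_{j≠i} (x - xⱼ)/(xᵢ - xⱼ)

L_0(-0.9) = (-0.9 - 0)/(-2 - 0) × (-0.9 - 2)/(-2 - 2) = 0.326250
L_1(-0.9) = (-0.9 - (-2))/(0 - (-2)) × (-0.9 - 2)/(0 - 2) = 0.797500
L_2(-0.9) = (-0.9 - (-2))/(2 - (-2)) × (-0.9 - 0)/(2 - 0) = -0.123750

P(-0.9) = 13×L_0(-0.9) + 12×L_1(-0.9) + (-3)×L_2(-0.9)
P(-0.9) = 14.182500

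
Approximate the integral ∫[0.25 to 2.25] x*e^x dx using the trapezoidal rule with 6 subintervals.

f(x) = x*e^x
a = 0.25, b = 2.25, n = 6
h = (b - a)/n = 0.333333

Trapezoidal rule: (h/2)[f(x₀) + 2f(x₁) + 2f(x₂) + ... + f(xₙ)]

x_0 = 0.2500, f(x_0) = 0.321006, coefficient = 1
x_1 = 0.5833, f(x_1) = 1.045334, coefficient = 2
x_2 = 0.9167, f(x_2) = 2.292528, coefficient = 2
x_3 = 1.2500, f(x_3) = 4.362929, coefficient = 2
x_4 = 1.5833, f(x_4) = 7.712679, coefficient = 2
x_5 = 1.9167, f(x_5) = 13.029998, coefficient = 2
x_6 = 2.2500, f(x_6) = 21.347406, coefficient = 1

I ≈ (0.333333/2) × 78.555350 = 13.092558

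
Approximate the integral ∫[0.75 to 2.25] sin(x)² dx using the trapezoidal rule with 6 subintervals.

f(x) = sin(x)²
a = 0.75, b = 2.25, n = 6
h = (b - a)/n = 0.250000

Trapezoidal rule: (h/2)[f(x₀) + 2f(x₁) + 2f(x₂) + ... + f(xₙ)]

x_0 = 0.7500, f(x_0) = 0.464631, coefficient = 1
x_1 = 1.0000, f(x_1) = 0.708073, coefficient = 2
x_2 = 1.2500, f(x_2) = 0.900572, coefficient = 2
x_3 = 1.5000, f(x_3) = 0.994996, coefficient = 2
x_4 = 1.7500, f(x_4) = 0.968228, coefficient = 2
x_5 = 2.0000, f(x_5) = 0.826822, coefficient = 2
x_6 = 2.2500, f(x_6) = 0.605398, coefficient = 1

I ≈ (0.250000/2) × 9.867413 = 1.233427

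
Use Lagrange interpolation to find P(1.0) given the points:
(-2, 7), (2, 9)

Lagrange interpolation formula:
P(x) = Σ yᵢ × Lᵢ(x)
where Lᵢ(x) = Π_{j≠i} (x - xⱼ)/(xᵢ - xⱼ)

L_0(1.0) = (1.0 - 2)/(-2 - 2) = 0.250000
L_1(1.0) = (1.0 - (-2))/(2 - (-2)) = 0.750000

P(1.0) = 7×L_0(1.0) + 9×L_1(1.0)
P(1.0) = 8.500000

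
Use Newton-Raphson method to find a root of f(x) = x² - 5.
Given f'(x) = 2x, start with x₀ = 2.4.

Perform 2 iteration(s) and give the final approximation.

f(x) = x² - 5
f'(x) = 2x
x₀ = 2.4

Newton-Raphson formula: x_{n+1} = x_n - f(x_n)/f'(x_n)

Iteration 1:
  f(2.400000) = 0.760000
  f'(2.400000) = 4.800000
  x_1 = 2.400000 - 0.760000/4.800000 = 2.241667
Iteration 2:
  f(2.241667) = 0.025069
  f'(2.241667) = 4.483333
  x_2 = 2.241667 - 0.025069/4.483333 = 2.236075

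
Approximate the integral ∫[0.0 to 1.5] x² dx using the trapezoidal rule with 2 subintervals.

f(x) = x²
a = 0.0, b = 1.5, n = 2
h = (b - a)/n = 0.750000

Trapezoidal rule: (h/2)[f(x₀) + 2f(x₁) + 2f(x₂) + ... + f(xₙ)]

x_0 = 0.0000, f(x_0) = 0.000000, coefficient = 1
x_1 = 0.7500, f(x_1) = 0.562500, coefficient = 2
x_2 = 1.5000, f(x_2) = 2.250000, coefficient = 1

I ≈ (0.750000/2) × 3.375000 = 1.265625
Exact value: 1.125000
Error: 0.140625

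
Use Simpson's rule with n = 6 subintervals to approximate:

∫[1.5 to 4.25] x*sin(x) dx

f(x) = x*sin(x)
a = 1.5, b = 4.25, n = 6
h = (b - a)/n = 0.458333

Simpson's rule: (h/3)[f(x₀) + 4f(x₁) + 2f(x₂) + ... + f(xₙ)]

x_0 = 1.5000, f(x_0) = 1.496242, coefficient = 1
x_1 = 1.9583, f(x_1) = 1.813109, coefficient = 4
x_2 = 2.4167, f(x_2) = 1.602443, coefficient = 2
x_3 = 2.8750, f(x_3) = 0.757407, coefficient = 4
x_4 = 3.3333, f(x_4) = -0.635227, coefficient = 2
x_5 = 3.7917, f(x_5) = -2.294889, coefficient = 4
x_6 = 4.2500, f(x_6) = -3.803705, coefficient = 1

I ≈ (0.458333/3) × 0.729480 = 0.111448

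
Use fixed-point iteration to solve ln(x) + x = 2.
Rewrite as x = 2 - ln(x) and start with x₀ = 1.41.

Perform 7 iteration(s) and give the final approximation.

Equation: ln(x) + x = 2
Fixed-point form: x = 2 - ln(x)
x₀ = 1.41

x_1 = g(1.410000) = 1.656410
x_2 = g(1.656410) = 1.495347
x_3 = g(1.495347) = 1.597642
x_4 = g(1.597642) = 1.531471
x_5 = g(1.531471) = 1.573771
x_6 = g(1.573771) = 1.546525
x_7 = g(1.546525) = 1.563989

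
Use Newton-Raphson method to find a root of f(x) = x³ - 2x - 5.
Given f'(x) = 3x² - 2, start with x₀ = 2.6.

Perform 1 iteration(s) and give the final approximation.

f(x) = x³ - 2x - 5
f'(x) = 3x² - 2
x₀ = 2.6

Newton-Raphson formula: x_{n+1} = x_n - f(x_n)/f'(x_n)

Iteration 1:
  f(2.600000) = 7.376000
  f'(2.600000) = 18.280000
  x_1 = 2.600000 - 7.376000/18.280000 = 2.196499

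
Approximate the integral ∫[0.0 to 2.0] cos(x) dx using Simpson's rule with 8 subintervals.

f(x) = cos(x)
a = 0.0, b = 2.0, n = 8
h = (b - a)/n = 0.250000

Simpson's rule: (h/3)[f(x₀) + 4f(x₁) + 2f(x₂) + ... + f(xₙ)]

x_0 = 0.0000, f(x_0) = 1.000000, coefficient = 1
x_1 = 0.2500, f(x_1) = 0.968912, coefficient = 4
x_2 = 0.5000, f(x_2) = 0.877583, coefficient = 2
x_3 = 0.7500, f(x_3) = 0.731689, coefficient = 4
x_4 = 1.0000, f(x_4) = 0.540302, coefficient = 2
x_5 = 1.2500, f(x_5) = 0.315322, coefficient = 4
x_6 = 1.5000, f(x_6) = 0.070737, coefficient = 2
x_7 = 1.7500, f(x_7) = -0.178246, coefficient = 4
x_8 = 2.0000, f(x_8) = -0.416147, coefficient = 1

I ≈ (0.250000/3) × 10.911808 = 0.909317
Exact value: 0.909297
Error: 0.000020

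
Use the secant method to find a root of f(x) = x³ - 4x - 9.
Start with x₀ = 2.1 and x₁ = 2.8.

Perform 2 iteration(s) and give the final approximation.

f(x) = x³ - 4x - 9
x₀ = 2.1, x₁ = 2.8

Secant formula: x_{n+1} = x_n - f(x_n)(x_n - x_{n-1})/(f(x_n) - f(x_{n-1}))

Iteration 1:
  f(2.100000) = -8.139000
  f(2.800000) = 1.752000
  x_2 = 2.800000 - 1.752000×(2.800000 - 2.100000)/(1.752000 - (-8.139000))
       = 2.676008
Iteration 2:
  f(2.800000) = 1.752000
  f(2.676008) = -0.541080
  x_3 = 2.676008 - (-0.541080)×(2.676008 - 2.800000)/(-0.541080 - 1.752000)
       = 2.705266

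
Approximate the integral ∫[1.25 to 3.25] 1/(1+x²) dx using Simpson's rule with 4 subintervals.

f(x) = 1/(1+x²)
a = 1.25, b = 3.25, n = 4
h = (b - a)/n = 0.500000

Simpson's rule: (h/3)[f(x₀) + 4f(x₁) + 2f(x₂) + ... + f(xₙ)]

x_0 = 1.2500, f(x_0) = 0.390244, coefficient = 1
x_1 = 1.7500, f(x_1) = 0.246154, coefficient = 4
x_2 = 2.2500, f(x_2) = 0.164948, coefficient = 2
x_3 = 2.7500, f(x_3) = 0.116788, coefficient = 4
x_4 = 3.2500, f(x_4) = 0.086486, coefficient = 1

I ≈ (0.500000/3) × 2.258396 = 0.376399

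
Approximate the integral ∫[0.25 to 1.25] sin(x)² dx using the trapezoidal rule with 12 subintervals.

f(x) = sin(x)²
a = 0.25, b = 1.25, n = 12
h = (b - a)/n = 0.083333

Trapezoidal rule: (h/2)[f(x₀) + 2f(x₁) + 2f(x₂) + ... + f(xₙ)]

x_0 = 0.2500, f(x_0) = 0.061209, coefficient = 1
x_1 = 0.3333, f(x_1) = 0.107056, coefficient = 2
x_2 = 0.4167, f(x_2) = 0.163794, coefficient = 2
x_3 = 0.5000, f(x_3) = 0.229849, coefficient = 2
x_4 = 0.5833, f(x_4) = 0.303391, coefficient = 2
x_5 = 0.6667, f(x_5) = 0.382381, coefficient = 2
x_6 = 0.7500, f(x_6) = 0.464631, coefficient = 2
x_7 = 0.8333, f(x_7) = 0.547862, coefficient = 2
x_8 = 0.9167, f(x_8) = 0.629766, coefficient = 2
x_9 = 1.0000, f(x_9) = 0.708073, coefficient = 2
x_10 = 1.0833, f(x_10) = 0.780615, coefficient = 2
x_11 = 1.1667, f(x_11) = 0.845379, coefficient = 2
x_12 = 1.2500, f(x_12) = 0.900572, coefficient = 1

I ≈ (0.083333/2) × 11.287375 = 0.470307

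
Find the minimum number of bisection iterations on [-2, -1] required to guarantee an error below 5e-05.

We need (b-a)/2^n ≤ 5e-05
(-1 - (-2))/2^n ≤ 5e-05
1/2^n ≤ 5e-05
2^n ≥ 20000
n ≥ log₂(20000) = 14.29
n ≥ 15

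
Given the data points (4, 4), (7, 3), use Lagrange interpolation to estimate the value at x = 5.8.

Lagrange interpolation formula:
P(x) = Σ yᵢ × Lᵢ(x)
where Lᵢ(x) = Π_{j≠i} (x - xⱼ)/(xᵢ - xⱼ)

L_0(5.8) = (5.8 - 7)/(4 - 7) = 0.400000
L_1(5.8) = (5.8 - 4)/(7 - 4) = 0.600000

P(5.8) = 4×L_0(5.8) + 3×L_1(5.8)
P(5.8) = 3.400000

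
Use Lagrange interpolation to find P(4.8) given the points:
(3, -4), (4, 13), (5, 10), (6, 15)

Lagrange interpolation formula:
P(x) = Σ yᵢ × Lᵢ(x)
where Lᵢ(x) = Π_{j≠i} (x - xⱼ)/(xᵢ - xⱼ)

L_0(4.8) = (4.8 - 4)/(3 - 4) × (4.8 - 5)/(3 - 5) × (4.8 - 6)/(3 - 6) = -0.032000
L_1(4.8) = (4.8 - 3)/(4 - 3) × (4.8 - 5)/(4 - 5) × (4.8 - 6)/(4 - 6) = 0.216000
L_2(4.8) = (4.8 - 3)/(5 - 3) × (4.8 - 4)/(5 - 4) × (4.8 - 6)/(5 - 6) = 0.864000
L_3(4.8) = (4.8 - 3)/(6 - 3) × (4.8 - 4)/(6 - 4) × (4.8 - 5)/(6 - 5) = -0.048000

P(4.8) = (-4)×L_0(4.8) + 13×L_1(4.8) + 10×L_2(4.8) + 15×L_3(4.8)
P(4.8) = 10.856000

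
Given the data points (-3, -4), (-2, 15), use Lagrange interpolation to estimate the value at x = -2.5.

Lagrange interpolation formula:
P(x) = Σ yᵢ × Lᵢ(x)
where Lᵢ(x) = Π_{j≠i} (x - xⱼ)/(xᵢ - xⱼ)

L_0(-2.5) = (-2.5 - (-2))/(-3 - (-2)) = 0.500000
L_1(-2.5) = (-2.5 - (-3))/(-2 - (-3)) = 0.500000

P(-2.5) = (-4)×L_0(-2.5) + 15×L_1(-2.5)
P(-2.5) = 5.500000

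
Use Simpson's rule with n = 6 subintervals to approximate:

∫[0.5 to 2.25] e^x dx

f(x) = e^x
a = 0.5, b = 2.25, n = 6
h = (b - a)/n = 0.291667

Simpson's rule: (h/3)[f(x₀) + 4f(x₁) + 2f(x₂) + ... + f(xₙ)]

x_0 = 0.5000, f(x_0) = 1.648721, coefficient = 1
x_1 = 0.7917, f(x_1) = 2.207072, coefficient = 4
x_2 = 1.0833, f(x_2) = 2.954512, coefficient = 2
x_3 = 1.3750, f(x_3) = 3.955077, coefficient = 4
x_4 = 1.6667, f(x_4) = 5.294490, coefficient = 2
x_5 = 1.9583, f(x_5) = 7.087505, coefficient = 4
x_6 = 2.2500, f(x_6) = 9.487736, coefficient = 1

I ≈ (0.291667/3) × 80.633073 = 7.839327
Exact value: 7.839015
Error: 0.000312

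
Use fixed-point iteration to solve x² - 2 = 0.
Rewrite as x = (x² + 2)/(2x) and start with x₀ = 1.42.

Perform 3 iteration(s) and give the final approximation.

Equation: x² - 2 = 0
Fixed-point form: x = (x² + 2)/(2x)
x₀ = 1.42

x_1 = g(1.420000) = 1.414225
x_2 = g(1.414225) = 1.414214
x_3 = g(1.414214) = 1.414214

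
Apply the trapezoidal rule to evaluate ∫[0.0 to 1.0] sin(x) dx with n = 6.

f(x) = sin(x)
a = 0.0, b = 1.0, n = 6
h = (b - a)/n = 0.166667

Trapezoidal rule: (h/2)[f(x₀) + 2f(x₁) + 2f(x₂) + ... + f(xₙ)]

x_0 = 0.0000, f(x_0) = 0.000000, coefficient = 1
x_1 = 0.1667, f(x_1) = 0.165896, coefficient = 2
x_2 = 0.3333, f(x_2) = 0.327195, coefficient = 2
x_3 = 0.5000, f(x_3) = 0.479426, coefficient = 2
x_4 = 0.6667, f(x_4) = 0.618370, coefficient = 2
x_5 = 0.8333, f(x_5) = 0.740177, coefficient = 2
x_6 = 1.0000, f(x_6) = 0.841471, coefficient = 1

I ≈ (0.166667/2) × 5.503597 = 0.458633
Exact value: 0.459698
Error: 0.001065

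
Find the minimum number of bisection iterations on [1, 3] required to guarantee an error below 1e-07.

We need (b-a)/2^n ≤ 1e-07
(3 - 1)/2^n ≤ 1e-07
2/2^n ≤ 1e-07
2^n ≥ 20000000
n ≥ log₂(20000000) = 24.25
n ≥ 25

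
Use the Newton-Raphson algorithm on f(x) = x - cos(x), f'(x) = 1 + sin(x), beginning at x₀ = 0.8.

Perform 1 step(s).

f(x) = x - cos(x)
f'(x) = 1 + sin(x)
x₀ = 0.8

Newton-Raphson formula: x_{n+1} = x_n - f(x_n)/f'(x_n)

Iteration 1:
  f(0.800000) = 0.103293
  f'(0.800000) = 1.717356
  x_1 = 0.800000 - 0.103293/1.717356 = 0.739853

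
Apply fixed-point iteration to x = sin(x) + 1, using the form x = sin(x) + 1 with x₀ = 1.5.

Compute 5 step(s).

Equation: x = sin(x) + 1
Fixed-point form: x = sin(x) + 1
x₀ = 1.5

x_1 = g(1.500000) = 1.997495
x_2 = g(1.997495) = 1.910337
x_3 = g(1.910337) = 1.942908
x_4 = g(1.942908) = 1.931562
x_5 = g(1.931562) = 1.935627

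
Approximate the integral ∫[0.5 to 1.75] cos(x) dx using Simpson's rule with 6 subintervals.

f(x) = cos(x)
a = 0.5, b = 1.75, n = 6
h = (b - a)/n = 0.208333

Simpson's rule: (h/3)[f(x₀) + 4f(x₁) + 2f(x₂) + ... + f(xₙ)]

x_0 = 0.5000, f(x_0) = 0.877583, coefficient = 1
x_1 = 0.7083, f(x_1) = 0.759447, coefficient = 4
x_2 = 0.9167, f(x_2) = 0.608469, coefficient = 2
x_3 = 1.1250, f(x_3) = 0.431177, coefficient = 4
x_4 = 1.3333, f(x_4) = 0.235238, coefficient = 2
x_5 = 1.5417, f(x_5) = 0.029126, coefficient = 4
x_6 = 1.7500, f(x_6) = -0.178246, coefficient = 1

I ≈ (0.208333/3) × 7.265746 = 0.504566
Exact value: 0.504560
Error: 0.000005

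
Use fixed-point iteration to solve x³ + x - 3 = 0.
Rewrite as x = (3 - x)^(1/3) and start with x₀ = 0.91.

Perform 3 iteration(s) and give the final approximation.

Equation: x³ + x - 3 = 0
Fixed-point form: x = (3 - x)^(1/3)
x₀ = 0.91

x_1 = g(0.910000) = 1.278543
x_2 = g(1.278543) = 1.198483
x_3 = g(1.198483) = 1.216782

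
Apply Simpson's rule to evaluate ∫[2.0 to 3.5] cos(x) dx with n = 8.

f(x) = cos(x)
a = 2.0, b = 3.5, n = 8
h = (b - a)/n = 0.187500

Simpson's rule: (h/3)[f(x₀) + 4f(x₁) + 2f(x₂) + ... + f(xₙ)]

x_0 = 2.0000, f(x_0) = -0.416147, coefficient = 1
x_1 = 2.1875, f(x_1) = -0.578349, coefficient = 4
x_2 = 2.3750, f(x_2) = -0.720278, coefficient = 2
x_3 = 2.5625, f(x_3) = -0.836960, coefficient = 4
x_4 = 2.7500, f(x_4) = -0.924302, coefficient = 2
x_5 = 2.9375, f(x_5) = -0.979245, coefficient = 4
x_6 = 3.1250, f(x_6) = -0.999862, coefficient = 2
x_7 = 3.3125, f(x_7) = -0.985431, coefficient = 4
x_8 = 3.5000, f(x_8) = -0.936457, coefficient = 1

I ≈ (0.187500/3) × -20.161429 = -1.260089
Exact value: -1.260081
Error: 0.000009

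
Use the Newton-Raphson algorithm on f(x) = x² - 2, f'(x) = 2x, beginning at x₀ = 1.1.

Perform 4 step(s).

f(x) = x² - 2
f'(x) = 2x
x₀ = 1.1

Newton-Raphson formula: x_{n+1} = x_n - f(x_n)/f'(x_n)

Iteration 1:
  f(1.100000) = -0.790000
  f'(1.100000) = 2.200000
  x_1 = 1.100000 - (-0.790000)/2.200000 = 1.459091
Iteration 2:
  f(1.459091) = 0.128946
  f'(1.459091) = 2.918182
  x_2 = 1.459091 - 0.128946/2.918182 = 1.414904
Iteration 3:
  f(1.414904) = 0.001953
  f'(1.414904) = 2.829807
  x_3 = 1.414904 - 0.001953/2.829807 = 1.414214
Iteration 4:
  f(1.414214) = 0.000000
  f'(1.414214) = 2.828427
  x_4 = 1.414214 - 0.000000/2.828427 = 1.414214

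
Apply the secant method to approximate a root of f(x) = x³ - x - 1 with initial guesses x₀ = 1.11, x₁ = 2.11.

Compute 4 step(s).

f(x) = x³ - x - 1
x₀ = 1.11, x₁ = 2.11

Secant formula: x_{n+1} = x_n - f(x_n)(x_n - x_{n-1})/(f(x_n) - f(x_{n-1}))

Iteration 1:
  f(1.110000) = -0.742369
  f(2.110000) = 6.283931
  x_2 = 2.110000 - 6.283931×(2.110000 - 1.110000)/(6.283931 - (-0.742369))
       = 1.215656
Iteration 2:
  f(2.110000) = 6.283931
  f(1.215656) = -0.419137
  x_3 = 1.215656 - (-0.419137)×(1.215656 - 2.110000)/(-0.419137 - 6.283931)
       = 1.271578
Iteration 3:
  f(1.215656) = -0.419137
  f(1.271578) = -0.215549
  x_4 = 1.271578 - (-0.215549)×(1.271578 - 1.215656)/(-0.215549 - (-0.419137))
       = 1.330786
Iteration 4:
  f(1.271578) = -0.215549
  f(1.330786) = 0.026026
  x_5 = 1.330786 - 0.026026×(1.330786 - 1.271578)/(0.026026 - (-0.215549))
       = 1.324408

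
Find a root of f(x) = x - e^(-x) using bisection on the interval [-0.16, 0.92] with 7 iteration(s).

f(x) = x - e^(-x)
Initial interval: [-0.16, 0.92]

Iteration 1:
  c_1 = (-0.160000 + 0.920000)/2 = 0.380000
  f(c_1) = f(0.380000) = -0.303861
  f(a) × f(c) ≥ 0, new interval: [0.380000, 0.920000]
Iteration 2:
  c_2 = (0.380000 + 0.920000)/2 = 0.650000
  f(c_2) = f(0.650000) = 0.127954
  f(a) × f(c) < 0, new interval: [0.380000, 0.650000]
Iteration 3:
  c_3 = (0.380000 + 0.650000)/2 = 0.515000
  f(c_3) = f(0.515000) = -0.082501
  f(a) × f(c) ≥ 0, new interval: [0.515000, 0.650000]
Iteration 4:
  c_4 = (0.515000 + 0.650000)/2 = 0.582500
  f(c_4) = f(0.582500) = 0.024000
  f(a) × f(c) < 0, new interval: [0.515000, 0.582500]
Iteration 5:
  c_5 = (0.515000 + 0.582500)/2 = 0.548750
  f(c_5) = f(0.548750) = -0.028921
  f(a) × f(c) ≥ 0, new interval: [0.548750, 0.582500]
Iteration 6:
  c_6 = (0.548750 + 0.582500)/2 = 0.565625
  f(c_6) = f(0.565625) = -0.002380
  f(a) × f(c) ≥ 0, new interval: [0.565625, 0.582500]
Iteration 7:
  c_7 = (0.565625 + 0.582500)/2 = 0.574063
  f(c_7) = f(0.574063) = 0.010830
  f(a) × f(c) < 0, new interval: [0.565625, 0.574063]

After 7 iteration(s), the approximation is c_7 = 0.574063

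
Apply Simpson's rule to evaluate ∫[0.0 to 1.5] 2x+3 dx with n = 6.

f(x) = 2x+3
a = 0.0, b = 1.5, n = 6
h = (b - a)/n = 0.250000

Simpson's rule: (h/3)[f(x₀) + 4f(x₁) + 2f(x₂) + ... + f(xₙ)]

x_0 = 0.0000, f(x_0) = 3.000000, coefficient = 1
x_1 = 0.2500, f(x_1) = 3.500000, coefficient = 4
x_2 = 0.5000, f(x_2) = 4.000000, coefficient = 2
x_3 = 0.7500, f(x_3) = 4.500000, coefficient = 4
x_4 = 1.0000, f(x_4) = 5.000000, coefficient = 2
x_5 = 1.2500, f(x_5) = 5.500000, coefficient = 4
x_6 = 1.5000, f(x_6) = 6.000000, coefficient = 1

I ≈ (0.250000/3) × 81.000000 = 6.750000
Exact value: 6.750000
Error: 0.000000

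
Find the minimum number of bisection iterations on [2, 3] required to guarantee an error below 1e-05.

We need (b-a)/2^n ≤ 1e-05
(3 - 2)/2^n ≤ 1e-05
1/2^n ≤ 1e-05
2^n ≥ 100000
n ≥ log₂(100000) = 16.61
n ≥ 17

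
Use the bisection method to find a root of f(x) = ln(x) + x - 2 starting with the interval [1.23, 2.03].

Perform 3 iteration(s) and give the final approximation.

f(x) = ln(x) + x - 2
Initial interval: [1.23, 2.03]

Iteration 1:
  c_1 = (1.230000 + 2.030000)/2 = 1.630000
  f(c_1) = f(1.630000) = 0.118580
  f(a) × f(c) < 0, new interval: [1.230000, 1.630000]
Iteration 2:
  c_2 = (1.230000 + 1.630000)/2 = 1.430000
  f(c_2) = f(1.430000) = -0.212326
  f(a) × f(c) ≥ 0, new interval: [1.430000, 1.630000]
Iteration 3:
  c_3 = (1.430000 + 1.630000)/2 = 1.530000
  f(c_3) = f(1.530000) = -0.044732
  f(a) × f(c) ≥ 0, new interval: [1.530000, 1.630000]

After 3 iteration(s), the approximation is c_3 = 1.530000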